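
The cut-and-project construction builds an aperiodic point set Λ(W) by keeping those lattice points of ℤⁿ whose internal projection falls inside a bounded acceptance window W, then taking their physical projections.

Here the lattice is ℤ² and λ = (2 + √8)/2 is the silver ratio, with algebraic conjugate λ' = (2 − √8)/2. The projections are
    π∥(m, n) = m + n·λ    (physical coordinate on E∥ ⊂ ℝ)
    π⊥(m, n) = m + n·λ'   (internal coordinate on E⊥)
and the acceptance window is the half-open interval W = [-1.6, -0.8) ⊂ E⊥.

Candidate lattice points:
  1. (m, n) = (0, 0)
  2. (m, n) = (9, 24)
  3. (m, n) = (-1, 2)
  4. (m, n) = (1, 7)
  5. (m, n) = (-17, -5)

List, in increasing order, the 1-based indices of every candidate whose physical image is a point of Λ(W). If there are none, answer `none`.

λ' = (2−√8)/2 ≈ -0.414214.
[1] lift (0,0): star map gives 0.000000; window check -1.6 ≤ 0.000000 < -0.8 is false → out
[2] lift (9,24): star map gives -0.941125; window check -1.6 ≤ -0.941125 < -0.8 is true → IN Λ
[3] lift (-1,2): star map gives -1.828427; window check -1.6 ≤ -1.828427 < -0.8 is false → out
[4] lift (1,7): star map gives -1.899495; window check -1.6 ≤ -1.899495 < -0.8 is false → out
[5] lift (-17,-5): star map gives -14.928932; window check -1.6 ≤ -14.928932 < -0.8 is false → out

2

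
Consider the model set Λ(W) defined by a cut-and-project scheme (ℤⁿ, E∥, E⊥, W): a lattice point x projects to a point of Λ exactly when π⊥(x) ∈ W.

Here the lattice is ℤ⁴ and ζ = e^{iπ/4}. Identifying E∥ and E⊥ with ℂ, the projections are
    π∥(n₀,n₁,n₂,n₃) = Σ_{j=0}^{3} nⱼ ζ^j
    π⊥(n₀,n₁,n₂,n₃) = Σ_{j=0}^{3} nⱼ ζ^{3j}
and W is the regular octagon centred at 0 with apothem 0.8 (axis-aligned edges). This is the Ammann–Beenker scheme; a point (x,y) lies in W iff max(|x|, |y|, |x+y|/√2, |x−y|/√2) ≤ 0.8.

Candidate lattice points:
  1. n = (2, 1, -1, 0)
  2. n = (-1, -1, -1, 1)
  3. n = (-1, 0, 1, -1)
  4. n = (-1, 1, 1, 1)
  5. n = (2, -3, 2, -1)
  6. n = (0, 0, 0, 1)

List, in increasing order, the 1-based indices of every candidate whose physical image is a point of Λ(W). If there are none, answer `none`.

Internal map: ζ^{3j} for j=0..3 gives (1,0), (−√2/2,√2/2), (0,−1), (√2/2,√2/2).
candidate 1: n = (2, 1, -1, 0) → π⊥ ≈ (+1.2929, +1.7071); max(|x|,|y|,|x±y|/√2) = 2.1213 > 0.8 ⇒ ∉ W
candidate 2: n = (-1, -1, -1, 1) → π⊥ ≈ (+0.4142, +1.0000); max(|x|,|y|,|x±y|/√2) = 1.0000 > 0.8 ⇒ ∉ W
candidate 3: n = (-1, 0, 1, -1) → π⊥ ≈ (-1.7071, -1.7071); max(|x|,|y|,|x±y|/√2) = 2.4142 > 0.8 ⇒ ∉ W
candidate 4: n = (-1, 1, 1, 1) → π⊥ ≈ (-1.0000, +0.4142); max(|x|,|y|,|x±y|/√2) = 1.0000 > 0.8 ⇒ ∉ W
candidate 5: n = (2, -3, 2, -1) → π⊥ ≈ (+3.4142, -4.8284); max(|x|,|y|,|x±y|/√2) = 5.8284 > 0.8 ⇒ ∉ W
candidate 6: n = (0, 0, 0, 1) → π⊥ ≈ (+0.7071, +0.7071); max(|x|,|y|,|x±y|/√2) = 1.0000 > 0.8 ⇒ ∉ W

none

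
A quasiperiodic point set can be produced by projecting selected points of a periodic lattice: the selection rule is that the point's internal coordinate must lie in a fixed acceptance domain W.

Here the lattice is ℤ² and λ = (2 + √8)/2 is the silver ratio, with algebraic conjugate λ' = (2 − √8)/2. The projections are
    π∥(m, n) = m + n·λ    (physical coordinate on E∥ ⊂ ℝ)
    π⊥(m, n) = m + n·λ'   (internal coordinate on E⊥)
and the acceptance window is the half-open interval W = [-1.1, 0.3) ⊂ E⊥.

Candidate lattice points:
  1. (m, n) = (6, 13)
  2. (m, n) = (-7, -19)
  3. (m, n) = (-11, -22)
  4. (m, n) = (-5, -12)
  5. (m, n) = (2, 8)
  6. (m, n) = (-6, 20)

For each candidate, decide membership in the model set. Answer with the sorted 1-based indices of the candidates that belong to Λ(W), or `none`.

4

Numerically λ ≈ 2.414214 and λ' = −1/λ ≈ -0.414214.
candidate 1: (m,n)=(6,13) → π∥ = 6+13·λ ≈ 37.384776, π⊥ = 6+13·λ' ≈ 0.615224 ∉ [-1.1, 0.3) ⇒ out
candidate 2: (m,n)=(-7,-19) → π∥ = -7-19·λ ≈ -52.870058, π⊥ = -7-19·λ' ≈ 0.870058 ∉ [-1.1, 0.3) ⇒ out
candidate 3: (m,n)=(-11,-22) → π∥ = -11-22·λ ≈ -64.112698, π⊥ = -11-22·λ' ≈ -1.887302 ∉ [-1.1, 0.3) ⇒ out
candidate 4: (m,n)=(-5,-12) → π∥ = -5-12·λ ≈ -33.970563, π⊥ = -5-12·λ' ≈ -0.029437 ∈ [-1.1, 0.3) ⇒ IN Λ
candidate 5: (m,n)=(2,8) → π∥ = 2+8·λ ≈ 21.313708, π⊥ = 2+8·λ' ≈ -1.313708 ∉ [-1.1, 0.3) ⇒ out
candidate 6: (m,n)=(-6,20) → π∥ = -6+20·λ ≈ 42.284271, π⊥ = -6+20·λ' ≈ -14.284271 ∉ [-1.1, 0.3) ⇒ out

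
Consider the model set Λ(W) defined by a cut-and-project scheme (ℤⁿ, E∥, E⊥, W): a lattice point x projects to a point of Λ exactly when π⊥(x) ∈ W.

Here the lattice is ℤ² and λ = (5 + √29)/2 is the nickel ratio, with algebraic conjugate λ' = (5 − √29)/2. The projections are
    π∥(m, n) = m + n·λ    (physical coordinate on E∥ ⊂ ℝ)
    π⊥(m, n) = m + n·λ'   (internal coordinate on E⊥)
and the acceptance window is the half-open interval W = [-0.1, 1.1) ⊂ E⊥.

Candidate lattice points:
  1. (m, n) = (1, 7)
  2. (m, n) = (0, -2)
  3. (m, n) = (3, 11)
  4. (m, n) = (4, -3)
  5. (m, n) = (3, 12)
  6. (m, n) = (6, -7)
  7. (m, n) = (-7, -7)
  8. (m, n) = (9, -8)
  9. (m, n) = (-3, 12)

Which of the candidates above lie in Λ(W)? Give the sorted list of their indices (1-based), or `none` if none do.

2, 3, 5

λ' = (5−√29)/2 ≈ -0.192582.
#1 (1,7): internal coord 1 + (7)·λ' = -0.348077; -0.348077 ∉ [-0.1, 1.1) → out
#2 (0,-2): internal coord 0 + (-2)·λ' = +0.385165; +0.385165 ∈ [-0.1, 1.1) → IN Λ
#3 (3,11): internal coord 3 + (11)·λ' = +0.881594; +0.881594 ∈ [-0.1, 1.1) → IN Λ
#4 (4,-3): internal coord 4 + (-3)·λ' = +4.577747; +4.577747 ∉ [-0.1, 1.1) → out
#5 (3,12): internal coord 3 + (12)·λ' = +0.689011; +0.689011 ∈ [-0.1, 1.1) → IN Λ
#6 (6,-7): internal coord 6 + (-7)·λ' = +7.348077; +7.348077 ∉ [-0.1, 1.1) → out
#7 (-7,-7): internal coord -7 + (-7)·λ' = -5.651923; -5.651923 ∉ [-0.1, 1.1) → out
#8 (9,-8): internal coord 9 + (-8)·λ' = +10.540659; +10.540659 ∉ [-0.1, 1.1) → out
#9 (-3,12): internal coord -3 + (12)·λ' = -5.310989; -5.310989 ∉ [-0.1, 1.1) → out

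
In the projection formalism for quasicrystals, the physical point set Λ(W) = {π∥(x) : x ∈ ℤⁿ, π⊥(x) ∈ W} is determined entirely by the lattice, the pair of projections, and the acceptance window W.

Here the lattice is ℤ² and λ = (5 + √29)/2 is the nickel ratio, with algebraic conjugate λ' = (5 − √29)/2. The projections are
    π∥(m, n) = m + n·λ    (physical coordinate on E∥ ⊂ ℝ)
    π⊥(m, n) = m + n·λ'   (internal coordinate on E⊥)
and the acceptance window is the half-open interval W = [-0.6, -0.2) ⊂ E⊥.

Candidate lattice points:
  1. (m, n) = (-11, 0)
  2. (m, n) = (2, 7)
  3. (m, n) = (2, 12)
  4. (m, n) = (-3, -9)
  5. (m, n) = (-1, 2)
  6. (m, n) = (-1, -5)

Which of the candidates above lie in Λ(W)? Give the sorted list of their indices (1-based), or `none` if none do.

3

Compute λ' = (5−√29)/2 = -0.1926, so π⊥(m,n) = m -0.1926·n.
[1] lift (-11,0): star map gives -11.0000; window check -0.6 ≤ -11.0000 < -0.2 is false → out
[2] lift (2,7): star map gives 0.6519; window check -0.6 ≤ 0.6519 < -0.2 is false → out
[3] lift (2,12): star map gives -0.3110; window check -0.6 ≤ -0.3110 < -0.2 is true → IN Λ
[4] lift (-3,-9): star map gives -1.2668; window check -0.6 ≤ -1.2668 < -0.2 is false → out
[5] lift (-1,2): star map gives -1.3852; window check -0.6 ≤ -1.3852 < -0.2 is false → out
[6] lift (-1,-5): star map gives -0.0371; window check -0.6 ≤ -0.0371 < -0.2 is false → out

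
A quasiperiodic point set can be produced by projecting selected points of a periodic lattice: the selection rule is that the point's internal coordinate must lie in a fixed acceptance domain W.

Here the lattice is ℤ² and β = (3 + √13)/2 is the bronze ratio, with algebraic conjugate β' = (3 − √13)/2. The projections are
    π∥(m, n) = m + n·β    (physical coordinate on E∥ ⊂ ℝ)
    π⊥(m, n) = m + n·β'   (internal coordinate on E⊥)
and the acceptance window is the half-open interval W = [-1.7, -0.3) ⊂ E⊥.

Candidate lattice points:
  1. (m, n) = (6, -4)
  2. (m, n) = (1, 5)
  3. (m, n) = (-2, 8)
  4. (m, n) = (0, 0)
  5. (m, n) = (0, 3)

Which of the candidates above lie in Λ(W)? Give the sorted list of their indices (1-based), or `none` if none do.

β' = (3−√13)/2 ≈ -0.30278.
#1 (6,-4): internal coord 6 + (-4)·β' = +7.21110; +7.21110 ∉ [-1.7, -0.3) → out
#2 (1,5): internal coord 1 + (5)·β' = -0.51388; -0.51388 ∈ [-1.7, -0.3) → IN Λ
#3 (-2,8): internal coord -2 + (8)·β' = -4.42221; -4.42221 ∉ [-1.7, -0.3) → out
#4 (0,0): internal coord 0 + (0)·β' = +0.00000; +0.00000 ∉ [-1.7, -0.3) → out
#5 (0,3): internal coord 0 + (3)·β' = -0.90833; -0.90833 ∈ [-1.7, -0.3) → IN Λ

2, 5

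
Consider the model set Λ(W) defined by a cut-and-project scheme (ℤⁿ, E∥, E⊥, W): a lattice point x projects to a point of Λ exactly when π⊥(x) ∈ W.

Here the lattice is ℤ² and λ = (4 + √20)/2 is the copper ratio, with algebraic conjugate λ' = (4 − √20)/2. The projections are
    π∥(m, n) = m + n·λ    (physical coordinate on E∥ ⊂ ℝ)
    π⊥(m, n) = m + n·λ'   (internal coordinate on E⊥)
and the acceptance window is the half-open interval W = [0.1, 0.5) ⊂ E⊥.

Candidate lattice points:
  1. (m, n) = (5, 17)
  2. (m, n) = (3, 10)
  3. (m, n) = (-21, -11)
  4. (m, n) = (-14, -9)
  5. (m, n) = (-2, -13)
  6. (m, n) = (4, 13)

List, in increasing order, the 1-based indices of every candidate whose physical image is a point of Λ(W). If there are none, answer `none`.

none

λ' = (4−√20)/2 ≈ -0.236068.
candidate 1: (m,n)=(5,17) → π∥ = 5+17·λ ≈ 77.013156, π⊥ = 5+17·λ' ≈ 0.986844 ∉ [0.1, 0.5) ⇒ out
candidate 2: (m,n)=(3,10) → π∥ = 3+10·λ ≈ 45.360680, π⊥ = 3+10·λ' ≈ 0.639320 ∉ [0.1, 0.5) ⇒ out
candidate 3: (m,n)=(-21,-11) → π∥ = -21-11·λ ≈ -67.596748, π⊥ = -21-11·λ' ≈ -18.403252 ∉ [0.1, 0.5) ⇒ out
candidate 4: (m,n)=(-14,-9) → π∥ = -14-9·λ ≈ -52.124612, π⊥ = -14-9·λ' ≈ -11.875388 ∉ [0.1, 0.5) ⇒ out
candidate 5: (m,n)=(-2,-13) → π∥ = -2-13·λ ≈ -57.068884, π⊥ = -2-13·λ' ≈ 1.068884 ∉ [0.1, 0.5) ⇒ out
candidate 6: (m,n)=(4,13) → π∥ = 4+13·λ ≈ 59.068884, π⊥ = 4+13·λ' ≈ 0.931116 ∉ [0.1, 0.5) ⇒ out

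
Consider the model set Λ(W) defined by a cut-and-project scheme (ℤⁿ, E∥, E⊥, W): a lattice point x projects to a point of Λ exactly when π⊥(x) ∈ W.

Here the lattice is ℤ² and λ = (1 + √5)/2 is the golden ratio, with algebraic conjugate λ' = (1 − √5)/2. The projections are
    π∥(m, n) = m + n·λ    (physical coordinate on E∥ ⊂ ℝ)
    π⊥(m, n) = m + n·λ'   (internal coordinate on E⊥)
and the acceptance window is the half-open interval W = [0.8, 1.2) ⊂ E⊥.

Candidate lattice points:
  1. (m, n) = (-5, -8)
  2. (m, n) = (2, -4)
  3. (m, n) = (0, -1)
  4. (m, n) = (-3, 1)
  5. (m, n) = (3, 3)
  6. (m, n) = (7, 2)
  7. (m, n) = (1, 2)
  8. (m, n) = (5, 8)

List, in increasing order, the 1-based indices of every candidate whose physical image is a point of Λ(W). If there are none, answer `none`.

5

Compute λ' = (1−√5)/2 = -0.6180, so π⊥(m,n) = m -0.6180·n.
#1 (-5,-8): internal coord -5 + (-8)·λ' = -0.0557; -0.0557 ∉ [0.8, 1.2) → out
#2 (2,-4): internal coord 2 + (-4)·λ' = +4.4721; +4.4721 ∉ [0.8, 1.2) → out
#3 (0,-1): internal coord 0 + (-1)·λ' = +0.6180; +0.6180 ∉ [0.8, 1.2) → out
#4 (-3,1): internal coord -3 + (1)·λ' = -3.6180; -3.6180 ∉ [0.8, 1.2) → out
#5 (3,3): internal coord 3 + (3)·λ' = +1.1459; +1.1459 ∈ [0.8, 1.2) → IN Λ
#6 (7,2): internal coord 7 + (2)·λ' = +5.7639; +5.7639 ∉ [0.8, 1.2) → out
#7 (1,2): internal coord 1 + (2)·λ' = -0.2361; -0.2361 ∉ [0.8, 1.2) → out
#8 (5,8): internal coord 5 + (8)·λ' = +0.0557; +0.0557 ∉ [0.8, 1.2) → out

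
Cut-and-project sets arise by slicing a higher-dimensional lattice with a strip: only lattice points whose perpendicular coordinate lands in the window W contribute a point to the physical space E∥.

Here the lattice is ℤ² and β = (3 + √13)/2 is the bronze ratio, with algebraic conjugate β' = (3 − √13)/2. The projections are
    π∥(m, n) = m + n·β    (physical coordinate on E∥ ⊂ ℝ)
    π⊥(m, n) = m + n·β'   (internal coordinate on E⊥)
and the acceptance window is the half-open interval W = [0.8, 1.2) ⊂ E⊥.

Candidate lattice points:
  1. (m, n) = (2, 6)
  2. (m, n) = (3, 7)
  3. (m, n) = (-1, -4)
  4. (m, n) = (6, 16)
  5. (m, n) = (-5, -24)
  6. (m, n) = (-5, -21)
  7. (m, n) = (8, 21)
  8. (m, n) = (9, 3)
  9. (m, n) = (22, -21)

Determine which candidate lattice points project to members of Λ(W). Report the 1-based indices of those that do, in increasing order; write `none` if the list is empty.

Compute β' = (3−√13)/2 = -0.30278, so π⊥(m,n) = m -0.30278·n.
candidate 1: (m,n)=(2,6) → π∥ = 2+6·β ≈ 21.81665, π⊥ = 2+6·β' ≈ 0.18335 ∉ [0.8, 1.2) ⇒ out
candidate 2: (m,n)=(3,7) → π∥ = 3+7·β ≈ 26.11943, π⊥ = 3+7·β' ≈ 0.88057 ∈ [0.8, 1.2) ⇒ IN Λ
candidate 3: (m,n)=(-1,-4) → π∥ = -1-4·β ≈ -14.21110, π⊥ = -1-4·β' ≈ 0.21110 ∉ [0.8, 1.2) ⇒ out
candidate 4: (m,n)=(6,16) → π∥ = 6+16·β ≈ 58.84441, π⊥ = 6+16·β' ≈ 1.15559 ∈ [0.8, 1.2) ⇒ IN Λ
candidate 5: (m,n)=(-5,-24) → π∥ = -5-24·β ≈ -84.26662, π⊥ = -5-24·β' ≈ 2.26662 ∉ [0.8, 1.2) ⇒ out
candidate 6: (m,n)=(-5,-21) → π∥ = -5-21·β ≈ -74.35829, π⊥ = -5-21·β' ≈ 1.35829 ∉ [0.8, 1.2) ⇒ out
candidate 7: (m,n)=(8,21) → π∥ = 8+21·β ≈ 77.35829, π⊥ = 8+21·β' ≈ 1.64171 ∉ [0.8, 1.2) ⇒ out
candidate 8: (m,n)=(9,3) → π∥ = 9+3·β ≈ 18.90833, π⊥ = 9+3·β' ≈ 8.09167 ∉ [0.8, 1.2) ⇒ out
candidate 9: (m,n)=(22,-21) → π∥ = 22-21·β ≈ -47.35829, π⊥ = 22-21·β' ≈ 28.35829 ∉ [0.8, 1.2) ⇒ out

2, 4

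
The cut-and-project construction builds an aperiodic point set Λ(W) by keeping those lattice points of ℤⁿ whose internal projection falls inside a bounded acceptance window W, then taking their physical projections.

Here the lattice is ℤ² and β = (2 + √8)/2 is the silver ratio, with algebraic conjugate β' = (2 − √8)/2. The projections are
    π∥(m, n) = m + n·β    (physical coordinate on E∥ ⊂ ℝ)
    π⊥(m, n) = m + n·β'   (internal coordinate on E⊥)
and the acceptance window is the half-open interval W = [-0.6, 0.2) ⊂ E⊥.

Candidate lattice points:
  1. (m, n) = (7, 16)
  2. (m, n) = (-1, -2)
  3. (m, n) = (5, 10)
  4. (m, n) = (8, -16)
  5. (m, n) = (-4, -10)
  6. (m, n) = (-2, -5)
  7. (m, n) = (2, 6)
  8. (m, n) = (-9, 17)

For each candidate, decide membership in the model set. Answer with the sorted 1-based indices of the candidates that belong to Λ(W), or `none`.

2, 5, 6, 7

Compute β' = (2−√8)/2 = -0.414214, so π⊥(m,n) = m -0.414214·n.
candidate 1: (m,n)=(7,16) → π∥ = 7+16·β ≈ 45.627417, π⊥ = 7+16·β' ≈ 0.372583 ∉ [-0.6, 0.2) ⇒ out
candidate 2: (m,n)=(-1,-2) → π∥ = -1-2·β ≈ -5.828427, π⊥ = -1-2·β' ≈ -0.171573 ∈ [-0.6, 0.2) ⇒ IN Λ
candidate 3: (m,n)=(5,10) → π∥ = 5+10·β ≈ 29.142136, π⊥ = 5+10·β' ≈ 0.857864 ∉ [-0.6, 0.2) ⇒ out
candidate 4: (m,n)=(8,-16) → π∥ = 8-16·β ≈ -30.627417, π⊥ = 8-16·β' ≈ 14.627417 ∉ [-0.6, 0.2) ⇒ out
candidate 5: (m,n)=(-4,-10) → π∥ = -4-10·β ≈ -28.142136, π⊥ = -4-10·β' ≈ 0.142136 ∈ [-0.6, 0.2) ⇒ IN Λ
candidate 6: (m,n)=(-2,-5) → π∥ = -2-5·β ≈ -14.071068, π⊥ = -2-5·β' ≈ 0.071068 ∈ [-0.6, 0.2) ⇒ IN Λ
candidate 7: (m,n)=(2,6) → π∥ = 2+6·β ≈ 16.485281, π⊥ = 2+6·β' ≈ -0.485281 ∈ [-0.6, 0.2) ⇒ IN Λ
candidate 8: (m,n)=(-9,17) → π∥ = -9+17·β ≈ 32.041631, π⊥ = -9+17·β' ≈ -16.041631 ∉ [-0.6, 0.2) ⇒ out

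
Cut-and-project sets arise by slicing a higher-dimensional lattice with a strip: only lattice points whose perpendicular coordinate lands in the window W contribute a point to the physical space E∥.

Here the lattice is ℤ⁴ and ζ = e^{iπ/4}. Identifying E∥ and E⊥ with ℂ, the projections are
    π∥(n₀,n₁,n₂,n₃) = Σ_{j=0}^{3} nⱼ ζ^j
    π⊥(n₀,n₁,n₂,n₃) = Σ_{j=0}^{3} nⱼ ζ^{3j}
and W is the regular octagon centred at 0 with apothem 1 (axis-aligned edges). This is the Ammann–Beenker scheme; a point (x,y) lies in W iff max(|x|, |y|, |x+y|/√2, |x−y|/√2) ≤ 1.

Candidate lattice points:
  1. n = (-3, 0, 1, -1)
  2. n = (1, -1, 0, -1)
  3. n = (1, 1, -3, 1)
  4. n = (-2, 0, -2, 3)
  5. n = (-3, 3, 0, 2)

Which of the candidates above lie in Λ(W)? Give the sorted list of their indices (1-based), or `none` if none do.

With ζ = e^{iπ/4} the internal vectors are ζ^0,ζ^3,ζ^6,ζ^9.
candidate 1: n = (-3, 0, 1, -1) → π⊥ ≈ (-3.707107, -1.707107); max(|x|,|y|,|x±y|/√2) = 3.828427 > 1 ⇒ ∉ W
candidate 2: n = (1, -1, 0, -1) → π⊥ ≈ (+1.000000, -1.414214); max(|x|,|y|,|x±y|/√2) = 1.707107 > 1 ⇒ ∉ W
candidate 3: n = (1, 1, -3, 1) → π⊥ ≈ (+1.000000, +4.414214); max(|x|,|y|,|x±y|/√2) = 4.414214 > 1 ⇒ ∉ W
candidate 4: n = (-2, 0, -2, 3) → π⊥ ≈ (+0.121320, +4.121320); max(|x|,|y|,|x±y|/√2) = 4.121320 > 1 ⇒ ∉ W
candidate 5: n = (-3, 3, 0, 2) → π⊥ ≈ (-3.707107, +3.535534); max(|x|,|y|,|x±y|/√2) = 5.121320 > 1 ⇒ ∉ W

none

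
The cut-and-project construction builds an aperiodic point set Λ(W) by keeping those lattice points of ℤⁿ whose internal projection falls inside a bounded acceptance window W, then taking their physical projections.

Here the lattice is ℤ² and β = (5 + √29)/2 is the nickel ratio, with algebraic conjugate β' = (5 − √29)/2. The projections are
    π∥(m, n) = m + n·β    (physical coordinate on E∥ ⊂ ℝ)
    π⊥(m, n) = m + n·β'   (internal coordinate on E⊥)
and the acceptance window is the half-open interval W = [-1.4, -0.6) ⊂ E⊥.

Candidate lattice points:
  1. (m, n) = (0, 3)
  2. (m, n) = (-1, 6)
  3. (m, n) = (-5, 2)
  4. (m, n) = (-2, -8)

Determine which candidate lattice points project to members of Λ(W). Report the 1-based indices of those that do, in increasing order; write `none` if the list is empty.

Compute β' = (5−√29)/2 = -0.192582, so π⊥(m,n) = m -0.192582·n.
#1 (0,3): internal coord 0 + (3)·β' = -0.577747; -0.577747 ∉ [-1.4, -0.6) → out
#2 (-1,6): internal coord -1 + (6)·β' = -2.155494; -2.155494 ∉ [-1.4, -0.6) → out
#3 (-5,2): internal coord -5 + (2)·β' = -5.385165; -5.385165 ∉ [-1.4, -0.6) → out
#4 (-2,-8): internal coord -2 + (-8)·β' = -0.459341; -0.459341 ∉ [-1.4, -0.6) → out

none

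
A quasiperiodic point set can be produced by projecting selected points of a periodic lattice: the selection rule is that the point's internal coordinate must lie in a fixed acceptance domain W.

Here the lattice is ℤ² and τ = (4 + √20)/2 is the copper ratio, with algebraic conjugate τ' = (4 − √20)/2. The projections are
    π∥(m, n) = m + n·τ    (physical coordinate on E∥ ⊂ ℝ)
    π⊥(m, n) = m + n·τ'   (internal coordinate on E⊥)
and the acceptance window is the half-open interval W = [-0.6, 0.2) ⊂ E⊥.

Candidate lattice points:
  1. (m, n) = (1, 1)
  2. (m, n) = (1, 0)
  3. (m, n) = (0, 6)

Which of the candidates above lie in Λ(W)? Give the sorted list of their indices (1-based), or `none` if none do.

Numerically τ ≈ 4.23607 and τ' = −1/τ ≈ -0.23607.
candidate 1: (m,n)=(1,1) → π∥ = 1+1·τ ≈ 5.23607, π⊥ = 1+1·τ' ≈ 0.76393 ∉ [-0.6, 0.2) ⇒ out
candidate 2: (m,n)=(1,0) → π∥ = 1+0·τ ≈ 1.00000, π⊥ = 1+0·τ' ≈ 1.00000 ∉ [-0.6, 0.2) ⇒ out
candidate 3: (m,n)=(0,6) → π∥ = 0+6·τ ≈ 25.41641, π⊥ = 0+6·τ' ≈ -1.41641 ∉ [-0.6, 0.2) ⇒ out

none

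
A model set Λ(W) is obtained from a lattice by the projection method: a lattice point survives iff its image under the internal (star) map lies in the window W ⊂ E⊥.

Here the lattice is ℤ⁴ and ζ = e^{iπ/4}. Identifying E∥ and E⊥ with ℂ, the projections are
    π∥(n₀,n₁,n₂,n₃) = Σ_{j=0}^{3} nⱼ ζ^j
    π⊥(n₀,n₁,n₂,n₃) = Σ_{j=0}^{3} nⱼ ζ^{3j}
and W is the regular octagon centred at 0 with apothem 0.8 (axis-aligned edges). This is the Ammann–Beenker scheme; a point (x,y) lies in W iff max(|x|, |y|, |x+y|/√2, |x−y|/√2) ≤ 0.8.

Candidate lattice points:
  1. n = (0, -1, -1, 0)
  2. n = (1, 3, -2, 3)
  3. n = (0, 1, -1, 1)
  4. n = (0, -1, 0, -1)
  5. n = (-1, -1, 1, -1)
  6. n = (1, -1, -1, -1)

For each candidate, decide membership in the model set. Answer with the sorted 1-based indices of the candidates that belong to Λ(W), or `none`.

Internal map: ζ^{3j} for j=0..3 gives (1,0), (−√2/2,√2/2), (0,−1), (√2/2,√2/2).
candidate 1: n = (0, -1, -1, 0) → π⊥ ≈ (+0.7071, +0.2929); max(|x|,|y|,|x±y|/√2) = 0.7071 ≤ 0.8 ⇒ ∈ W
candidate 2: n = (1, 3, -2, 3) → π⊥ ≈ (+1.0000, +6.2426); max(|x|,|y|,|x±y|/√2) = 6.2426 > 0.8 ⇒ ∉ W
candidate 3: n = (0, 1, -1, 1) → π⊥ ≈ (+0.0000, +2.4142); max(|x|,|y|,|x±y|/√2) = 2.4142 > 0.8 ⇒ ∉ W
candidate 4: n = (0, -1, 0, -1) → π⊥ ≈ (+0.0000, -1.4142); max(|x|,|y|,|x±y|/√2) = 1.4142 > 0.8 ⇒ ∉ W
candidate 5: n = (-1, -1, 1, -1) → π⊥ ≈ (-1.0000, -2.4142); max(|x|,|y|,|x±y|/√2) = 2.4142 > 0.8 ⇒ ∉ W
candidate 6: n = (1, -1, -1, -1) → π⊥ ≈ (+1.0000, -0.4142); max(|x|,|y|,|x±y|/√2) = 1.0000 > 0.8 ⇒ ∉ W

1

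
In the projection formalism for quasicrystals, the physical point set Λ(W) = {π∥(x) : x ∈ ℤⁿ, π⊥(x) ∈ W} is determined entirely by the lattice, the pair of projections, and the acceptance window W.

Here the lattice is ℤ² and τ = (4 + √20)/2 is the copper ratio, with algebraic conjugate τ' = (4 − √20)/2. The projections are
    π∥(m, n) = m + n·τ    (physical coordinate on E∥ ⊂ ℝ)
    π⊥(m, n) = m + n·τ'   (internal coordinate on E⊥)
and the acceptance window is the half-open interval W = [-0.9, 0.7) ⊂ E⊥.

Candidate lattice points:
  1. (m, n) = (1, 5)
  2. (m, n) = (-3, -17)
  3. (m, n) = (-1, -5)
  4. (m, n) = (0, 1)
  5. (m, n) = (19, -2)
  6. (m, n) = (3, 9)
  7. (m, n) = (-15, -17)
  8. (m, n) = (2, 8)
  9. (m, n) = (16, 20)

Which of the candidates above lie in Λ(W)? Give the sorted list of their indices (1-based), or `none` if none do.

1, 3, 4, 8

τ' = (4−√20)/2 ≈ -0.23607.
#1 (1,5): internal coord 1 + (5)·τ' = -0.18034; -0.18034 ∈ [-0.9, 0.7) → IN Λ
#2 (-3,-17): internal coord -3 + (-17)·τ' = +1.01316; +1.01316 ∉ [-0.9, 0.7) → out
#3 (-1,-5): internal coord -1 + (-5)·τ' = +0.18034; +0.18034 ∈ [-0.9, 0.7) → IN Λ
#4 (0,1): internal coord 0 + (1)·τ' = -0.23607; -0.23607 ∈ [-0.9, 0.7) → IN Λ
#5 (19,-2): internal coord 19 + (-2)·τ' = +19.47214; +19.47214 ∉ [-0.9, 0.7) → out
#6 (3,9): internal coord 3 + (9)·τ' = +0.87539; +0.87539 ∉ [-0.9, 0.7) → out
#7 (-15,-17): internal coord -15 + (-17)·τ' = -10.98684; -10.98684 ∉ [-0.9, 0.7) → out
#8 (2,8): internal coord 2 + (8)·τ' = +0.11146; +0.11146 ∈ [-0.9, 0.7) → IN Λ
#9 (16,20): internal coord 16 + (20)·τ' = +11.27864; +11.27864 ∉ [-0.9, 0.7) → out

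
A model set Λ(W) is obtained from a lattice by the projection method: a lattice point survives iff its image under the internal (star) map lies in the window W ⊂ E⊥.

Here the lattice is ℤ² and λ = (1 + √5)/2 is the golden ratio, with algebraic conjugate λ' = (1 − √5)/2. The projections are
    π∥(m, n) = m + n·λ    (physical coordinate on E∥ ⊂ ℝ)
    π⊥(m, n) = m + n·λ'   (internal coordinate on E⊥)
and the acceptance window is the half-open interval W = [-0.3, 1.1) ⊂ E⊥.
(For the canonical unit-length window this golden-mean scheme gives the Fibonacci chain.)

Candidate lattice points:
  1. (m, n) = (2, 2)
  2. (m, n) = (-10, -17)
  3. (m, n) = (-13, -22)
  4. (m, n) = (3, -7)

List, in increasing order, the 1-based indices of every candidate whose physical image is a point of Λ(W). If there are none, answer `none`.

1, 2, 3

Numerically λ ≈ 1.618034 and λ' = −1/λ ≈ -0.618034.
[1] lift (2,2): star map gives 0.763932; window check -0.3 ≤ 0.763932 < 1.1 is true → IN Λ
[2] lift (-10,-17): star map gives 0.506578; window check -0.3 ≤ 0.506578 < 1.1 is true → IN Λ
[3] lift (-13,-22): star map gives 0.596748; window check -0.3 ≤ 0.596748 < 1.1 is true → IN Λ
[4] lift (3,-7): star map gives 7.326238; window check -0.3 ≤ 7.326238 < 1.1 is false → out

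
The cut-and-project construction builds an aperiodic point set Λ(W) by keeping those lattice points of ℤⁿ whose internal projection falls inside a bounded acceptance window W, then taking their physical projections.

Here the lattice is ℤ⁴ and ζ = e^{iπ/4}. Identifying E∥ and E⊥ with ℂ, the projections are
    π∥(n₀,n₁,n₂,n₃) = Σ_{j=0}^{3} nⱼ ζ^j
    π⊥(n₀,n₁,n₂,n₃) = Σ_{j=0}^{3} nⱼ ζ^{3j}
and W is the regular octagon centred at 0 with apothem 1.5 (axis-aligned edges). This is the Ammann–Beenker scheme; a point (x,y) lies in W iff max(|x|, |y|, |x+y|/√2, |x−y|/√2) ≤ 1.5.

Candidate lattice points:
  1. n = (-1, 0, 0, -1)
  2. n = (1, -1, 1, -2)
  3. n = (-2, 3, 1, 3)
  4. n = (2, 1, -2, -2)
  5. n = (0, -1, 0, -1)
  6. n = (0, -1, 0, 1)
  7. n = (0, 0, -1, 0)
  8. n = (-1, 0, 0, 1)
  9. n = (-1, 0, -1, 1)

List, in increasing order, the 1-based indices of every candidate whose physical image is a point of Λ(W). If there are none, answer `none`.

With ζ = e^{iπ/4} the internal vectors are ζ^0,ζ^3,ζ^6,ζ^9.
candidate 1: n = (-1, 0, 0, -1) → π⊥ ≈ (-1.7071, -0.7071); max(|x|,|y|,|x±y|/√2) = 1.7071 > 1.5 ⇒ ∉ W
candidate 2: n = (1, -1, 1, -2) → π⊥ ≈ (+0.2929, -3.1213); max(|x|,|y|,|x±y|/√2) = 3.1213 > 1.5 ⇒ ∉ W
candidate 3: n = (-2, 3, 1, 3) → π⊥ ≈ (-2.0000, +3.2426); max(|x|,|y|,|x±y|/√2) = 3.7071 > 1.5 ⇒ ∉ W
candidate 4: n = (2, 1, -2, -2) → π⊥ ≈ (-0.1213, +1.2929); max(|x|,|y|,|x±y|/√2) = 1.2929 ≤ 1.5 ⇒ ∈ W
candidate 5: n = (0, -1, 0, -1) → π⊥ ≈ (+0.0000, -1.4142); max(|x|,|y|,|x±y|/√2) = 1.4142 ≤ 1.5 ⇒ ∈ W
candidate 6: n = (0, -1, 0, 1) → π⊥ ≈ (+1.4142, +0.0000); max(|x|,|y|,|x±y|/√2) = 1.4142 ≤ 1.5 ⇒ ∈ W
candidate 7: n = (0, 0, -1, 0) → π⊥ ≈ (+0.0000, +1.0000); max(|x|,|y|,|x±y|/√2) = 1.0000 ≤ 1.5 ⇒ ∈ W
candidate 8: n = (-1, 0, 0, 1) → π⊥ ≈ (-0.2929, +0.7071); max(|x|,|y|,|x±y|/√2) = 0.7071 ≤ 1.5 ⇒ ∈ W
candidate 9: n = (-1, 0, -1, 1) → π⊥ ≈ (-0.2929, +1.7071); max(|x|,|y|,|x±y|/√2) = 1.7071 > 1.5 ⇒ ∉ W

4, 5, 6, 7, 8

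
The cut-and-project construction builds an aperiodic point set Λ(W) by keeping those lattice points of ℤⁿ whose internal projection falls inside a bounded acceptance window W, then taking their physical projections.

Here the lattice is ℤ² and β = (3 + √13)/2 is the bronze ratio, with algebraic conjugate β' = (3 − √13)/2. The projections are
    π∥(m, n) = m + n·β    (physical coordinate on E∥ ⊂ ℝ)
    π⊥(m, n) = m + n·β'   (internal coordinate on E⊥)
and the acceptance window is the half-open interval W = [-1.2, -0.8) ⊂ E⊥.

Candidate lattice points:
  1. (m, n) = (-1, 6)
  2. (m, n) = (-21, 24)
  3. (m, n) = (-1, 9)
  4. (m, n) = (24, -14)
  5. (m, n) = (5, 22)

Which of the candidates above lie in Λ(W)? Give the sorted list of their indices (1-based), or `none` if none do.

none

Compute β' = (3−√13)/2 = -0.30278, so π⊥(m,n) = m -0.30278·n.
#1 (-1,6): internal coord -1 + (6)·β' = -2.81665; -2.81665 ∉ [-1.2, -0.8) → out
#2 (-21,24): internal coord -21 + (24)·β' = -28.26662; -28.26662 ∉ [-1.2, -0.8) → out
#3 (-1,9): internal coord -1 + (9)·β' = -3.72498; -3.72498 ∉ [-1.2, -0.8) → out
#4 (24,-14): internal coord 24 + (-14)·β' = +28.23886; +28.23886 ∉ [-1.2, -0.8) → out
#5 (5,22): internal coord 5 + (22)·β' = -1.66106; -1.66106 ∉ [-1.2, -0.8) → out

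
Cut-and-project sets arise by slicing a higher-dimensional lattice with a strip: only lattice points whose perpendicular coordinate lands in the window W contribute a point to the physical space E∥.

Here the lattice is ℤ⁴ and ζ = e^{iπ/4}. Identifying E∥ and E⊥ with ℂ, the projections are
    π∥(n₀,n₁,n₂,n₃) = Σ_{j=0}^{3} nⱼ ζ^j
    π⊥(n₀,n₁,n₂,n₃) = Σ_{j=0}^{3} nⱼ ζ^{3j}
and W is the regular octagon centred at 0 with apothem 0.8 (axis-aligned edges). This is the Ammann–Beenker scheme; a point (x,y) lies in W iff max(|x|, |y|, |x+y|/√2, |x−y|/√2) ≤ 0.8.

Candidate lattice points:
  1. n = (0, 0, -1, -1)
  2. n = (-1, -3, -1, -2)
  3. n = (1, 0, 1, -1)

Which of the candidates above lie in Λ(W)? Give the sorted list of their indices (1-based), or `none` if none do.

With ζ = e^{iπ/4} the internal vectors are ζ^0,ζ^3,ζ^6,ζ^9.
#1 (0, 0, -1, -1): internal (-0.70711, 0.29289); octagon support 0.70711 vs apothem 0.8 → ∈ W
#2 (-1, -3, -1, -2): internal (-0.29289, -2.53553); octagon support 2.53553 vs apothem 0.8 → ∉ W
#3 (1, 0, 1, -1): internal (0.29289, -1.70711); octagon support 1.70711 vs apothem 0.8 → ∉ W

1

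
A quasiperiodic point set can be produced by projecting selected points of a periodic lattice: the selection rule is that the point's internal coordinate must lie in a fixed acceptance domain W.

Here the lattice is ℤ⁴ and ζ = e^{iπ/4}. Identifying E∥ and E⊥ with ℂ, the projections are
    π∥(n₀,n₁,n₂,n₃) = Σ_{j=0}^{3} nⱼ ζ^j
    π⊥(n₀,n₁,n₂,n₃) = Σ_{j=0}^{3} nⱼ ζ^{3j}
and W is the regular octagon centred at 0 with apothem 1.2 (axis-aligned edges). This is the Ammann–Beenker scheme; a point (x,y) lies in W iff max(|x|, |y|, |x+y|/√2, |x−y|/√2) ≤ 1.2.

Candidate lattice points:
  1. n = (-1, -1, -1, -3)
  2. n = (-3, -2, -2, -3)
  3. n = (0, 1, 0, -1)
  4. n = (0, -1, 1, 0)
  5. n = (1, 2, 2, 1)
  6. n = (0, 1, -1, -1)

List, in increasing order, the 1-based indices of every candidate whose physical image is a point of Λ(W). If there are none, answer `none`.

π⊥(n) = n₀ + n₁ζ³ + n₂ζ⁶ + n₃ζ⁹ where ζ = e^{iπ/4}.
#1 (-1, -1, -1, -3): internal (-2.414214, -1.828427); octagon support 3.000000 vs apothem 1.2 → ∉ W
#2 (-3, -2, -2, -3): internal (-3.707107, -1.535534); octagon support 3.707107 vs apothem 1.2 → ∉ W
#3 (0, 1, 0, -1): internal (-1.414214, 0.000000); octagon support 1.414214 vs apothem 1.2 → ∉ W
#4 (0, -1, 1, 0): internal (0.707107, -1.707107); octagon support 1.707107 vs apothem 1.2 → ∉ W
#5 (1, 2, 2, 1): internal (0.292893, 0.121320); octagon support 0.292893 vs apothem 1.2 → ∈ W
#6 (0, 1, -1, -1): internal (-1.414214, 1.000000); octagon support 1.707107 vs apothem 1.2 → ∉ W

5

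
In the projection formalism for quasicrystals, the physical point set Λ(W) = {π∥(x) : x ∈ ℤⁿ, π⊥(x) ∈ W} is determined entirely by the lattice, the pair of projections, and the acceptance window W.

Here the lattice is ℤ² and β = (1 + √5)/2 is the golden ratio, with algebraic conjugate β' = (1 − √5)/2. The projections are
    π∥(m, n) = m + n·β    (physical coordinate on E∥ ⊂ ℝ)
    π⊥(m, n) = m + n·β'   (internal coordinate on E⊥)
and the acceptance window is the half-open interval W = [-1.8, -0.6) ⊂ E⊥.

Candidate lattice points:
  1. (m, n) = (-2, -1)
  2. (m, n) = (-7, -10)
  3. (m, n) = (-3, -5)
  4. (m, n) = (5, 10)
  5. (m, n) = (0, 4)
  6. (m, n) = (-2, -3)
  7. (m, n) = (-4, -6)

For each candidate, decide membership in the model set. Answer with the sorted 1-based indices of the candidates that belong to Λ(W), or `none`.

1, 2, 4

β' = (1−√5)/2 ≈ -0.618034.
[1] lift (-2,-1): star map gives -1.381966; window check -1.8 ≤ -1.381966 < -0.6 is true → IN Λ
[2] lift (-7,-10): star map gives -0.819660; window check -1.8 ≤ -0.819660 < -0.6 is true → IN Λ
[3] lift (-3,-5): star map gives 0.090170; window check -1.8 ≤ 0.090170 < -0.6 is false → out
[4] lift (5,10): star map gives -1.180340; window check -1.8 ≤ -1.180340 < -0.6 is true → IN Λ
[5] lift (0,4): star map gives -2.472136; window check -1.8 ≤ -2.472136 < -0.6 is false → out
[6] lift (-2,-3): star map gives -0.145898; window check -1.8 ≤ -0.145898 < -0.6 is false → out
[7] lift (-4,-6): star map gives -0.291796; window check -1.8 ≤ -0.291796 < -0.6 is false → out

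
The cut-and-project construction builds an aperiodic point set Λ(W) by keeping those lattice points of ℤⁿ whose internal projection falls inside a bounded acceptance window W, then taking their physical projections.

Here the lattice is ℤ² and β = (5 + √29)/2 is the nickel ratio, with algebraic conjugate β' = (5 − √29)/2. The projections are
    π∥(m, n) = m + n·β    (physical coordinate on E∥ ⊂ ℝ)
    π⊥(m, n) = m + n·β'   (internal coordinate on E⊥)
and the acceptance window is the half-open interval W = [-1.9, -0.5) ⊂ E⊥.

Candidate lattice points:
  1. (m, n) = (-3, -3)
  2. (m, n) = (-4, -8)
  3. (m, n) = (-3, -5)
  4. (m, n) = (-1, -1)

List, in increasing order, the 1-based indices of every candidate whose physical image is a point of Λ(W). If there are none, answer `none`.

4

Numerically β ≈ 5.192582 and β' = −1/β ≈ -0.192582.
[1] lift (-3,-3): star map gives -2.422253; window check -1.9 ≤ -2.422253 < -0.5 is false → out
[2] lift (-4,-8): star map gives -2.459341; window check -1.9 ≤ -2.459341 < -0.5 is false → out
[3] lift (-3,-5): star map gives -2.037088; window check -1.9 ≤ -2.037088 < -0.5 is false → out
[4] lift (-1,-1): star map gives -0.807418; window check -1.9 ≤ -0.807418 < -0.5 is true → IN Λ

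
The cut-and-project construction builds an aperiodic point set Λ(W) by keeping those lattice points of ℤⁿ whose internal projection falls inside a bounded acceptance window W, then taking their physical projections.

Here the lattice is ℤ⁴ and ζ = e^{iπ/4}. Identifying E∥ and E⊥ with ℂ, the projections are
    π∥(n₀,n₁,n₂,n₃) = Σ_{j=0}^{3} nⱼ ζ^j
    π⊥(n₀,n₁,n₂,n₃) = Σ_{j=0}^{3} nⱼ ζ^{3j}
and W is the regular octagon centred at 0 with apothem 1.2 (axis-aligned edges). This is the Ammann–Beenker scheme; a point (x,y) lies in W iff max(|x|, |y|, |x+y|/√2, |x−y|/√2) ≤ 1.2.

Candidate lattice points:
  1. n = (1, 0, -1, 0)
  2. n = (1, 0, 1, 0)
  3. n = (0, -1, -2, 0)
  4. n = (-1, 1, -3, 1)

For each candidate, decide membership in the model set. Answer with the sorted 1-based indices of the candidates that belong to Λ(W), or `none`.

π⊥(n) = n₀ + n₁ζ³ + n₂ζ⁶ + n₃ζ⁹ where ζ = e^{iπ/4}.
candidate 1: n = (1, 0, -1, 0) → π⊥ ≈ (+1.0000, +1.0000); max(|x|,|y|,|x±y|/√2) = 1.4142 > 1.2 ⇒ ∉ W
candidate 2: n = (1, 0, 1, 0) → π⊥ ≈ (+1.0000, -1.0000); max(|x|,|y|,|x±y|/√2) = 1.4142 > 1.2 ⇒ ∉ W
candidate 3: n = (0, -1, -2, 0) → π⊥ ≈ (+0.7071, +1.2929); max(|x|,|y|,|x±y|/√2) = 1.4142 > 1.2 ⇒ ∉ W
candidate 4: n = (-1, 1, -3, 1) → π⊥ ≈ (-1.0000, +4.4142); max(|x|,|y|,|x±y|/√2) = 4.4142 > 1.2 ⇒ ∉ W

none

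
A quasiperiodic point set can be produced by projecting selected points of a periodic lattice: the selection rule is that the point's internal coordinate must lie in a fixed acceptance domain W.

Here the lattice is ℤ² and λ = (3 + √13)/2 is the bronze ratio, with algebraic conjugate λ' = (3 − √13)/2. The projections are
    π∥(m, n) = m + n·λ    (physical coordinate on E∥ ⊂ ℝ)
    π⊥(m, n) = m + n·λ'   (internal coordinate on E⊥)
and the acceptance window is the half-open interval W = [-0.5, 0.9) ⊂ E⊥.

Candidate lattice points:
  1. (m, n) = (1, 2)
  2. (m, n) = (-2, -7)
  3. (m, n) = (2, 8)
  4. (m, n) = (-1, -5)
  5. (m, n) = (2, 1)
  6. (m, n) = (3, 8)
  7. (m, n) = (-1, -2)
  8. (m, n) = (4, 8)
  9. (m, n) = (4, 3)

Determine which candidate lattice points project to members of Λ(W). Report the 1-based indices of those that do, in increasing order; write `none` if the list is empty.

Numerically λ ≈ 3.30278 and λ' = −1/λ ≈ -0.30278.
[1] lift (1,2): star map gives 0.39445; window check -0.5 ≤ 0.39445 < 0.9 is true → IN Λ
[2] lift (-2,-7): star map gives 0.11943; window check -0.5 ≤ 0.11943 < 0.9 is true → IN Λ
[3] lift (2,8): star map gives -0.42221; window check -0.5 ≤ -0.42221 < 0.9 is true → IN Λ
[4] lift (-1,-5): star map gives 0.51388; window check -0.5 ≤ 0.51388 < 0.9 is true → IN Λ
[5] lift (2,1): star map gives 1.69722; window check -0.5 ≤ 1.69722 < 0.9 is false → out
[6] lift (3,8): star map gives 0.57779; window check -0.5 ≤ 0.57779 < 0.9 is true → IN Λ
[7] lift (-1,-2): star map gives -0.39445; window check -0.5 ≤ -0.39445 < 0.9 is true → IN Λ
[8] lift (4,8): star map gives 1.57779; window check -0.5 ≤ 1.57779 < 0.9 is false → out
[9] lift (4,3): star map gives 3.09167; window check -0.5 ≤ 3.09167 < 0.9 is false → out

1, 2, 3, 4, 6, 7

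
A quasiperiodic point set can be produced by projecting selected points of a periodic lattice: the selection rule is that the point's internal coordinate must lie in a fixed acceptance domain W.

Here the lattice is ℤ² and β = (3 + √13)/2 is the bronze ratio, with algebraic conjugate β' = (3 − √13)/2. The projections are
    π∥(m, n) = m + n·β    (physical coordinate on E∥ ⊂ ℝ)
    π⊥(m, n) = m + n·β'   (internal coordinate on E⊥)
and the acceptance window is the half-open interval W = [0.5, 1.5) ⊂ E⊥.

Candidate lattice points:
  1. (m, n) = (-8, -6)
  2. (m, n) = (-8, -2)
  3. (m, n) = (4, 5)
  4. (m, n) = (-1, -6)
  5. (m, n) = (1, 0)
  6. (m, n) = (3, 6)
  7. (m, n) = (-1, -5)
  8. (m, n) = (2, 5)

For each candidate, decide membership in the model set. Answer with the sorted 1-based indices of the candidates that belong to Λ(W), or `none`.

Compute β' = (3−√13)/2 = -0.302776, so π⊥(m,n) = m -0.302776·n.
[1] lift (-8,-6): star map gives -6.183346; window check 0.5 ≤ -6.183346 < 1.5 is false → out
[2] lift (-8,-2): star map gives -7.394449; window check 0.5 ≤ -7.394449 < 1.5 is false → out
[3] lift (4,5): star map gives 2.486122; window check 0.5 ≤ 2.486122 < 1.5 is false → out
[4] lift (-1,-6): star map gives 0.816654; window check 0.5 ≤ 0.816654 < 1.5 is true → IN Λ
[5] lift (1,0): star map gives 1.000000; window check 0.5 ≤ 1.000000 < 1.5 is true → IN Λ
[6] lift (3,6): star map gives 1.183346; window check 0.5 ≤ 1.183346 < 1.5 is true → IN Λ
[7] lift (-1,-5): star map gives 0.513878; window check 0.5 ≤ 0.513878 < 1.5 is true → IN Λ
[8] lift (2,5): star map gives 0.486122; window check 0.5 ≤ 0.486122 < 1.5 is false → out

4, 5, 6, 7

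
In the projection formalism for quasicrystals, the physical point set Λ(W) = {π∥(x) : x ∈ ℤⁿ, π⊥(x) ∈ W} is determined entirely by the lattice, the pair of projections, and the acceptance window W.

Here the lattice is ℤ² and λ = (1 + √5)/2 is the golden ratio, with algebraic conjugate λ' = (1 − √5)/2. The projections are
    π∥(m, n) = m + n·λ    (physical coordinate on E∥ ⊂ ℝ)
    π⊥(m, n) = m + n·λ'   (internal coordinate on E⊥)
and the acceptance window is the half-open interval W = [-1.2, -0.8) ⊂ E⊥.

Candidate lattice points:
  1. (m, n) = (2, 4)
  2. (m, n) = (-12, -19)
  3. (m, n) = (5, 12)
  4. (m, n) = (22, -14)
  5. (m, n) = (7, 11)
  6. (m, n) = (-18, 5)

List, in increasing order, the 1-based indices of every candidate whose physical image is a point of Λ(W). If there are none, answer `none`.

none

Compute λ' = (1−√5)/2 = -0.6180, so π⊥(m,n) = m -0.6180·n.
candidate 1: (m,n)=(2,4) → π∥ = 2+4·λ ≈ 8.4721, π⊥ = 2+4·λ' ≈ -0.4721 ∉ [-1.2, -0.8) ⇒ out
candidate 2: (m,n)=(-12,-19) → π∥ = -12-19·λ ≈ -42.7426, π⊥ = -12-19·λ' ≈ -0.2574 ∉ [-1.2, -0.8) ⇒ out
candidate 3: (m,n)=(5,12) → π∥ = 5+12·λ ≈ 24.4164, π⊥ = 5+12·λ' ≈ -2.4164 ∉ [-1.2, -0.8) ⇒ out
candidate 4: (m,n)=(22,-14) → π∥ = 22-14·λ ≈ -0.6525, π⊥ = 22-14·λ' ≈ 30.6525 ∉ [-1.2, -0.8) ⇒ out
candidate 5: (m,n)=(7,11) → π∥ = 7+11·λ ≈ 24.7984, π⊥ = 7+11·λ' ≈ 0.2016 ∉ [-1.2, -0.8) ⇒ out
candidate 6: (m,n)=(-18,5) → π∥ = -18+5·λ ≈ -9.9098, π⊥ = -18+5·λ' ≈ -21.0902 ∉ [-1.2, -0.8) ⇒ out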